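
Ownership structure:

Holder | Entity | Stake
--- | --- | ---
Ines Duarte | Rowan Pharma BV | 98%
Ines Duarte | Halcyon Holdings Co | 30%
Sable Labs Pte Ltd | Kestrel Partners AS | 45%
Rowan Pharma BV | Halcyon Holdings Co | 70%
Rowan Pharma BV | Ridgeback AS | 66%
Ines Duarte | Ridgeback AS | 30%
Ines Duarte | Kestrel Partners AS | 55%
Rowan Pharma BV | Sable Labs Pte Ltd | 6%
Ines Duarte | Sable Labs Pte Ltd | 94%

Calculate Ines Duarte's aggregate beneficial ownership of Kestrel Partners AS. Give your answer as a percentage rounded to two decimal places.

Ines reaches Kestrel along 3 paths.
Via Rowan → Sable: 98% × 6% × 45% = 2.646%.
Via Sable: 94% × 45% = 42.3%.
Direct stake: 55% = 55%.
Total: 2.646% + 42.3% + 55% = 99.946%.
Rounded: 99.95%.

99.95%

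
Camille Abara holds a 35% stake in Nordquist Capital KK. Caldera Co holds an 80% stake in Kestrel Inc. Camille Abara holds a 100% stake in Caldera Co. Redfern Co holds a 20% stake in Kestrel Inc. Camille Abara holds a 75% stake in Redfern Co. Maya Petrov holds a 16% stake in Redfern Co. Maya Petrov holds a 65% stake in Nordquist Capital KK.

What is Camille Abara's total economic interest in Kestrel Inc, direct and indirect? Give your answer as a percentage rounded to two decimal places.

Camille reaches Kestrel along 2 paths.
Via Caldera: 100% × 80% = 80%.
Via Redfern: 75% × 20% = 15%.
Total: 80% + 15% = 95%.
Rounded: 95.00%.

95.00%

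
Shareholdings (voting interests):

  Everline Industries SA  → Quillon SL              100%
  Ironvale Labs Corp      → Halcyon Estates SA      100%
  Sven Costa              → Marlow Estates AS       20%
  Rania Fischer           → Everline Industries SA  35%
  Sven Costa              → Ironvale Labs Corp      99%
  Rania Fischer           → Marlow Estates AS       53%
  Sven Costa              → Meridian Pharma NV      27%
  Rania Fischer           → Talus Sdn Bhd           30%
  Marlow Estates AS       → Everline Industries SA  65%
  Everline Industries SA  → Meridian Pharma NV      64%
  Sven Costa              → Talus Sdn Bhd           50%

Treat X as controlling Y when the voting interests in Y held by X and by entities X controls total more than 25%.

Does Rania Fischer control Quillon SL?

Yes

Rania holds 53% of Marlow, so Rania controls Marlow.
Marlow and Rania together hold 65% + 35% = 100% of Everline, so Rania controls Everline.
Everline holds 100% of Quillon, so Rania controls Quillon.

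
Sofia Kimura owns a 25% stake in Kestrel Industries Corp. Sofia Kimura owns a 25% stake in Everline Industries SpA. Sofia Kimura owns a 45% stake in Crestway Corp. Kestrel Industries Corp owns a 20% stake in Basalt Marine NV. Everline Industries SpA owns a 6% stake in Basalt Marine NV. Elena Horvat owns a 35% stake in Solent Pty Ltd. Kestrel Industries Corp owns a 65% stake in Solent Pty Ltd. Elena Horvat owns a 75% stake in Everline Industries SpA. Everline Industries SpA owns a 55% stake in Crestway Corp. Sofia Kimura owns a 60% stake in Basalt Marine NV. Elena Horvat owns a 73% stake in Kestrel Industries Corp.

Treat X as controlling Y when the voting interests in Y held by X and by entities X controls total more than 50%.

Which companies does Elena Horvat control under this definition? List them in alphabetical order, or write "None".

Crestway Corp, Everline Industries SpA, Kestrel Industries Corp, Solent Pty Ltd

Elena holds 75% of Everline, so Elena controls Everline.
Elena holds 73% of Kestrel, so Elena controls Kestrel.
Everline holds 55% of Crestway, so Elena controls Crestway.
Kestrel and Elena together hold 65% + 35% = 100% of Solent, so Elena controls Solent.
No other company's threshold is met.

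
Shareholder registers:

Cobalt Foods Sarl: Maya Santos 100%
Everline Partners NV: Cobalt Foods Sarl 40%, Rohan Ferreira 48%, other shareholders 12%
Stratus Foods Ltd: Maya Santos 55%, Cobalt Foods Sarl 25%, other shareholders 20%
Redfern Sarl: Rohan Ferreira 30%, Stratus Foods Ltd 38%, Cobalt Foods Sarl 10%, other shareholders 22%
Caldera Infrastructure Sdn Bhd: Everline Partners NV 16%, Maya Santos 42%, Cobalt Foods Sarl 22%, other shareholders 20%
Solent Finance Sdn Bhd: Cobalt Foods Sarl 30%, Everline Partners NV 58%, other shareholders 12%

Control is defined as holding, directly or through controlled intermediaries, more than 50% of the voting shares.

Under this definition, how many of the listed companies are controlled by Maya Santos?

Maya holds 100% of Cobalt, so Maya controls Cobalt.
Maya and Cobalt together hold 55% + 25% = 80% of Stratus, so Maya controls Stratus.
Maya and Cobalt together hold 42% + 22% = 64% of Caldera, so Maya controls Caldera.
No other company's threshold is met.
Maya controls 3 companies.

3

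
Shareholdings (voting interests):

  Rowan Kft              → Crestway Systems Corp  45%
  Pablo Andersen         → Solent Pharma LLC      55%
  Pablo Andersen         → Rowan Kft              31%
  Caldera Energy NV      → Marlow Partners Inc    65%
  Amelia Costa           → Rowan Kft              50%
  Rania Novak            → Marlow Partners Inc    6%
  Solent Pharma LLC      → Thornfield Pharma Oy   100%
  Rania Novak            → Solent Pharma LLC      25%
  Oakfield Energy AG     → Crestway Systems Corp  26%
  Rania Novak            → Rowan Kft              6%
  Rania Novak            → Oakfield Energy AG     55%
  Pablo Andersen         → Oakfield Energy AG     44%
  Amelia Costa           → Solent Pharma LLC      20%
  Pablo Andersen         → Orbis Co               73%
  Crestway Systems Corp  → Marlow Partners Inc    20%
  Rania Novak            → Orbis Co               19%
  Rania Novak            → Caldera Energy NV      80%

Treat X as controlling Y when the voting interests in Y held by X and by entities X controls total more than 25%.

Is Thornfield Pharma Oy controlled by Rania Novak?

No

Rania holds 55% of Oakfield, so Rania controls Oakfield.
Oakfield holds 26% of Crestway, so Rania controls Crestway.
Rania holds 80% of Caldera, so Rania controls Caldera.
Crestway and Caldera and Rania together hold 20% + 65% + 6% = 91% of Marlow, so Rania controls Marlow.
Neither Rania nor any entity Rania controls holds any voting interest in Thornfield.
So Rania does not control Thornfield.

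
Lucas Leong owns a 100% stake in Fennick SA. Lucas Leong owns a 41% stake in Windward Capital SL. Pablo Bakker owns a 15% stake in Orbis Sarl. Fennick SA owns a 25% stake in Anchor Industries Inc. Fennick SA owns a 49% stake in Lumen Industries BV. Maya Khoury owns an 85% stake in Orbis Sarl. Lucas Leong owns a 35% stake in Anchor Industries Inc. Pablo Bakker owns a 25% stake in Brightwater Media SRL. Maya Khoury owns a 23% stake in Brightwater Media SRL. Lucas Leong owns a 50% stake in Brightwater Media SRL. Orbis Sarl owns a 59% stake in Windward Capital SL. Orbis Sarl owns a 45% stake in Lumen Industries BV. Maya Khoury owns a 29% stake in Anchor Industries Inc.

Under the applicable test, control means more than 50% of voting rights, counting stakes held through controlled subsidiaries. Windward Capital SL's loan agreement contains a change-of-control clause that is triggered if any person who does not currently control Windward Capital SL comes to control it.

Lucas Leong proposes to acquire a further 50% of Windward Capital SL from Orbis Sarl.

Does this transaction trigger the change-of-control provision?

The purchase adds only to Lucas's holdings (Orbis's stake shrinks), so Lucas is the only person who could newly come to control Windward.
Lucas holds 100% of Fennick, so Lucas controls Fennick.
Fennick and Lucas together hold 25% + 35% = 60% of Anchor, so Lucas controls Anchor.
In Windward, Lucas's side holds only 41%, not > 50%.
So before the transaction, Lucas does not control Windward.
After the purchase, Lucas's direct stake in Windward rises to 41% + 50% = 91%, and Orbis's stake falls to 9%.
Lucas holds 91% of Windward, so Lucas controls Windward.
Lucas did not control Windward before and does after, so the clause is triggered.

Yes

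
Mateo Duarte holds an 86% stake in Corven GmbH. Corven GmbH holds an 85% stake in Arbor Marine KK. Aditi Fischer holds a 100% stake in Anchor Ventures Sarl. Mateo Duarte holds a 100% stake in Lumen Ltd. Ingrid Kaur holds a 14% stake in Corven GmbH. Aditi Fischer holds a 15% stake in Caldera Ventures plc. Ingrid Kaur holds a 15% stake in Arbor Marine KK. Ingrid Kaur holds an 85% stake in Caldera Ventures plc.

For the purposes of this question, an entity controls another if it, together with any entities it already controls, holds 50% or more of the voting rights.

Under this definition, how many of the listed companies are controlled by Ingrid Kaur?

1

Ingrid holds 85% of Caldera, so Ingrid controls Caldera.
No other company's threshold is met.
Ingrid controls 1 company.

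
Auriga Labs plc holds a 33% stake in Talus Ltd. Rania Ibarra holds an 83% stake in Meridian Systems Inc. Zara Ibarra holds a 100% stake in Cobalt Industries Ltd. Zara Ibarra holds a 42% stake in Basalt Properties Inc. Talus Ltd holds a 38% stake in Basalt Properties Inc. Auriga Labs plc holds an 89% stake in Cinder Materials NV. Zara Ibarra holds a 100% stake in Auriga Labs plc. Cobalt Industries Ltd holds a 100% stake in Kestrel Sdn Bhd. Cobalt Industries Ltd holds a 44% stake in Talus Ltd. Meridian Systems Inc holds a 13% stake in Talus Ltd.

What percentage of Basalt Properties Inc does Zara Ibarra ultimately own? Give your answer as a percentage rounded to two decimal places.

71.26%

Zara reaches Basalt along 3 paths.
Via Cobalt → Talus: 100% × 44% × 38% = 16.72%.
Via Auriga → Talus: 100% × 33% × 38% = 12.54%.
Direct stake: 42% = 42%.
Total: 16.72% + 12.54% + 42% = 71.26%.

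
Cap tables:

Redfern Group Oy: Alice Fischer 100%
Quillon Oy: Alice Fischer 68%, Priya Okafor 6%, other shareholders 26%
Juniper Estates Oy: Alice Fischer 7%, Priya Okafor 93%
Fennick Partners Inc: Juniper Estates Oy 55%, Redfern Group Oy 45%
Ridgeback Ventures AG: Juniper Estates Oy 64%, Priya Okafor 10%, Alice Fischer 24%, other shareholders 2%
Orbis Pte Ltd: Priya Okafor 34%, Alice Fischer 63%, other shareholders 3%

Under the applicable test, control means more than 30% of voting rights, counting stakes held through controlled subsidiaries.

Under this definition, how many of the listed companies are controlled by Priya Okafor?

Priya holds 93% of Juniper, so Priya controls Juniper.
Juniper holds 55% of Fennick, so Priya controls Fennick.
Juniper and Priya together hold 64% + 10% = 74% of Ridgeback, so Priya controls Ridgeback.
Priya holds 34% of Orbis, so Priya controls Orbis.
No other company's threshold is met.
Priya controls 4 companies.

4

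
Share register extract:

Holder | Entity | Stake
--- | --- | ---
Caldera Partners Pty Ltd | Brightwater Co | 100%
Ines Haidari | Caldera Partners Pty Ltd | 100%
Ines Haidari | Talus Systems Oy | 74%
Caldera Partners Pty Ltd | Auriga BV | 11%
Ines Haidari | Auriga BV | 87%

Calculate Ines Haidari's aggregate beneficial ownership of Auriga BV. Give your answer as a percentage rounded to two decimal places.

Ines reaches Auriga along 2 paths.
Direct stake: 87% = 87%.
Via Caldera: 100% × 11% = 11%.
Total: 87% + 11% = 98%.
Rounded: 98.00%.

98.00%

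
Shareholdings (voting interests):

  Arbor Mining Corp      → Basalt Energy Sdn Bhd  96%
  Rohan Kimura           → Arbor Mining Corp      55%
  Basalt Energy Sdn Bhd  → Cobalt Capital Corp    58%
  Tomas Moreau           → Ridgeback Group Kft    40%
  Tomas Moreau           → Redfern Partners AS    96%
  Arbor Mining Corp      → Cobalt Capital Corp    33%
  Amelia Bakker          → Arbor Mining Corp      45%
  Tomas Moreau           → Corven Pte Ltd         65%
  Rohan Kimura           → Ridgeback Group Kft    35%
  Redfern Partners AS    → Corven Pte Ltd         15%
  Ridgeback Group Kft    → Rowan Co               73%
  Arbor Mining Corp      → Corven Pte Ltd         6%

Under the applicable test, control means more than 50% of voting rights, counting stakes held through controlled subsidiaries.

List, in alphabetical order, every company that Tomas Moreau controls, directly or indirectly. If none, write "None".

Tomas holds 96% of Redfern, so Tomas controls Redfern.
Redfern and Tomas together hold 15% + 65% = 80% of Corven, so Tomas controls Corven.
No other company's threshold is met.

Corven Pte Ltd, Redfern Partners AS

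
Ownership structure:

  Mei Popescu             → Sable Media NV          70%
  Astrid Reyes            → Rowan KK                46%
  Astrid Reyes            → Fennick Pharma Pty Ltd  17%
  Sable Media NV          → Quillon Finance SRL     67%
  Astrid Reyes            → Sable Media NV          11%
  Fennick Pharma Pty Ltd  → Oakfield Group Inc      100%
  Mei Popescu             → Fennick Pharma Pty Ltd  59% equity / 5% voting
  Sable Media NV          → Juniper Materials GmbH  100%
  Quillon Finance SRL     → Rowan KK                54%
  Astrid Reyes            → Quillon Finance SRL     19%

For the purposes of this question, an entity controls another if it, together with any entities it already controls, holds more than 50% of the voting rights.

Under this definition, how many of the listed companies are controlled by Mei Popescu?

Mei holds 70% of Sable, so Mei controls Sable.
Sable holds 67% of Quillon, so Mei controls Quillon.
Sable holds 100% of Juniper, so Mei controls Juniper.
Quillon holds 54% of Rowan, so Mei controls Rowan.
No other company's threshold is met.
Mei controls 4 companies.

4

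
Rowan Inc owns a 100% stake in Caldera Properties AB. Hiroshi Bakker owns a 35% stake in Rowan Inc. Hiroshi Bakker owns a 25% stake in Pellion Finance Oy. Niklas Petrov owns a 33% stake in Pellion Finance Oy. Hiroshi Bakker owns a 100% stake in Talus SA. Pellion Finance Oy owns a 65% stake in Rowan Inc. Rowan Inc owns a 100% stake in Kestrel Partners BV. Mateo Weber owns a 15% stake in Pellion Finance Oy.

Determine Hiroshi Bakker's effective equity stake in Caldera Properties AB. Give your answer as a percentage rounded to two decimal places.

Hiroshi reaches Caldera along 2 paths.
Via Rowan: 35% × 100% = 35%.
Via Pellion → Rowan: 25% × 65% × 100% = 16.25%.
Total: 35% + 16.25% = 51.25%.

51.25%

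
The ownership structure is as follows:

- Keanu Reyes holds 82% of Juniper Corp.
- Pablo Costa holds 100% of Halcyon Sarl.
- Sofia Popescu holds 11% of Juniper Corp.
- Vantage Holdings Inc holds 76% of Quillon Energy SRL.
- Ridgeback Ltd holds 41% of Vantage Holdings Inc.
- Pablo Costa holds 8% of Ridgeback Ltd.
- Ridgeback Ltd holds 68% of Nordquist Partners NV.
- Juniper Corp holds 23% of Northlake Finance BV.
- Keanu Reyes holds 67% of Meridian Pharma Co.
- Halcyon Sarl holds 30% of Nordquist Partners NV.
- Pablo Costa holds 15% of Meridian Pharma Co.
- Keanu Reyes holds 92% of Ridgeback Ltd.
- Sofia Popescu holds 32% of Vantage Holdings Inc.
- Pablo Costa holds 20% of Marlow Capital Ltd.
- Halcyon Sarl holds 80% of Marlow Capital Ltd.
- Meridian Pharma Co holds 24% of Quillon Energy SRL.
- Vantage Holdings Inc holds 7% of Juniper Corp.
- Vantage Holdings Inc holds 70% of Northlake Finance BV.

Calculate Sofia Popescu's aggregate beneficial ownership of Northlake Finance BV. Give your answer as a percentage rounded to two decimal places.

Sofia reaches Northlake along 3 paths.
Via Juniper: 11% × 23% = 2.53%.
Via Vantage → Juniper: 32% × 7% × 23% = 0.5152%.
Via Vantage: 32% × 70% = 22.4%.
Total: 2.53% + 0.5152% + 22.4% = 25.4452%.
Rounded: 25.45%.

25.45%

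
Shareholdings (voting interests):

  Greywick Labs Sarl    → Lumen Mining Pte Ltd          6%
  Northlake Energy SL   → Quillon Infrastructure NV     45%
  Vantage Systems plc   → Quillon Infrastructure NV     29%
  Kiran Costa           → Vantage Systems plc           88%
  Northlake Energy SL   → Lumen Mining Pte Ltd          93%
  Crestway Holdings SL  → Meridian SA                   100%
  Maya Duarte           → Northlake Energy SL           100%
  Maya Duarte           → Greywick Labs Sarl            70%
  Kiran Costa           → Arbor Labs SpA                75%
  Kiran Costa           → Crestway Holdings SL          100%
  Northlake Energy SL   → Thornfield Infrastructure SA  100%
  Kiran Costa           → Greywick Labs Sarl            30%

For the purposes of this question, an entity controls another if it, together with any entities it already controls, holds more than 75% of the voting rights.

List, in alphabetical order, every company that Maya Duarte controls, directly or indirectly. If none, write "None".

Lumen Mining Pte Ltd, Northlake Energy SL, Thornfield Infrastructure SA

Maya holds 100% of Northlake, so Maya controls Northlake.
Northlake holds 93% of Lumen, so Maya controls Lumen.
Northlake holds 100% of Thornfield, so Maya controls Thornfield.
No other company's threshold is met.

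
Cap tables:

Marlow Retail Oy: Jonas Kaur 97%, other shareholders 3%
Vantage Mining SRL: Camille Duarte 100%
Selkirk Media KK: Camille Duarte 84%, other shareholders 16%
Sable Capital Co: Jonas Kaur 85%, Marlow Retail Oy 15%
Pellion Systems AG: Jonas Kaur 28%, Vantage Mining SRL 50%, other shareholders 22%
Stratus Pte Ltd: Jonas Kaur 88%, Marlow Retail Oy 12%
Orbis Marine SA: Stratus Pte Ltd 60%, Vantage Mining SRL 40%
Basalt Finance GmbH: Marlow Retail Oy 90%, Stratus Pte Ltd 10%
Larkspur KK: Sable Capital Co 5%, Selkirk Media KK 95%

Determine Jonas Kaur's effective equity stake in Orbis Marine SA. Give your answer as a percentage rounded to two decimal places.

Jonas reaches Orbis along 2 paths.
Via Stratus: 88% × 60% = 52.8%.
Via Marlow → Stratus: 97% × 12% × 60% = 6.984%.
Total: 52.8% + 6.984% = 59.784%.
Rounded: 59.78%.

59.78%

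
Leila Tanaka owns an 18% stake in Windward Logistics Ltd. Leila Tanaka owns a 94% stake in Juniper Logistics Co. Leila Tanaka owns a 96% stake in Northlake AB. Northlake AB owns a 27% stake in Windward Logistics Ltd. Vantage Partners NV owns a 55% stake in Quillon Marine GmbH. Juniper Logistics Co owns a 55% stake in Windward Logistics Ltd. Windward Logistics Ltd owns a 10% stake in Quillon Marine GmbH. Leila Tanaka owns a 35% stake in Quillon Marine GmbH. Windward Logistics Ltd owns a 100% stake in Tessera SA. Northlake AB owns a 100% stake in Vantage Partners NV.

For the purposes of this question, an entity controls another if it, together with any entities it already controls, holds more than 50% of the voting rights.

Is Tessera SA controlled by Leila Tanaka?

Leila holds 96% of Northlake, so Leila controls Northlake.
Leila holds 94% of Juniper, so Leila controls Juniper.
Leila and Northlake and Juniper together hold 18% + 27% + 55% = 100% of Windward, so Leila controls Windward.
Windward holds 100% of Tessera, so Leila controls Tessera.

Yes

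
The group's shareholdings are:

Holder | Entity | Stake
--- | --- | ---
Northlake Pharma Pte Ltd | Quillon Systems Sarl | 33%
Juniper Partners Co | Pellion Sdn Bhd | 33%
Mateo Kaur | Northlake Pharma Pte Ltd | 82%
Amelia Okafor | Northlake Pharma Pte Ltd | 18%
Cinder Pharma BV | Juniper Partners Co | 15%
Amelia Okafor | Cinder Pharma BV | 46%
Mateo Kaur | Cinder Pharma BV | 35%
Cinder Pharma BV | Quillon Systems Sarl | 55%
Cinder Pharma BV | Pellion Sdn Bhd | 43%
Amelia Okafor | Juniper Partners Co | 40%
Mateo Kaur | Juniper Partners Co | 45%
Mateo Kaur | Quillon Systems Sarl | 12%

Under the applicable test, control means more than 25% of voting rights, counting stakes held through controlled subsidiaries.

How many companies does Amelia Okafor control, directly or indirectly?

Amelia holds 46% of Cinder, so Amelia controls Cinder.
Cinder holds 55% of Quillon, so Amelia controls Quillon.
Cinder and Amelia together hold 15% + 40% = 55% of Juniper, so Amelia controls Juniper.
Cinder and Juniper together hold 43% + 33% = 76% of Pellion, so Amelia controls Pellion.
No other company's threshold is met.
Amelia controls 4 companies.

4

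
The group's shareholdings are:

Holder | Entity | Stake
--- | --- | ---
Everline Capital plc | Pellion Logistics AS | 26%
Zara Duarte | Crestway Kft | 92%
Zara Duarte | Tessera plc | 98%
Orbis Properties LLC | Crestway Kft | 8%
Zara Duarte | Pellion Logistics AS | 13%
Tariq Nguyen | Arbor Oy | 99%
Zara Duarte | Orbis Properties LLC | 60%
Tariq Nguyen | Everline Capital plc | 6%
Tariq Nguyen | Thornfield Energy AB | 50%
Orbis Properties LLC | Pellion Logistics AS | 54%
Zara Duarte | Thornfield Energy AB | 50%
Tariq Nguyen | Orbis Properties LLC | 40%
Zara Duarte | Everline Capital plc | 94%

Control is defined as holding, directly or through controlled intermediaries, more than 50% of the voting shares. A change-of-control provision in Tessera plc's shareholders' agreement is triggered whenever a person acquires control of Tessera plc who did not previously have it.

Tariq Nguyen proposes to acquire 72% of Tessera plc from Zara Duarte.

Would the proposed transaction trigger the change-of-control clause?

Yes

The purchase adds only to Tariq's holdings (Zara's stake shrinks), so Tariq is the only person who could newly come to control Tessera.
Tariq holds 99% of Arbor, so Tariq controls Arbor.
Neither Tariq nor any entity Tariq controls holds any voting interest in Tessera.
So before the transaction, Tariq does not control Tessera.
After the purchase, Tariq holds 72% of Tessera directly, and Zara's stake falls to 26%.
Tariq holds 72% of Tessera, so Tariq controls Tessera.
Tariq did not control Tessera before and does after, so the clause is triggered.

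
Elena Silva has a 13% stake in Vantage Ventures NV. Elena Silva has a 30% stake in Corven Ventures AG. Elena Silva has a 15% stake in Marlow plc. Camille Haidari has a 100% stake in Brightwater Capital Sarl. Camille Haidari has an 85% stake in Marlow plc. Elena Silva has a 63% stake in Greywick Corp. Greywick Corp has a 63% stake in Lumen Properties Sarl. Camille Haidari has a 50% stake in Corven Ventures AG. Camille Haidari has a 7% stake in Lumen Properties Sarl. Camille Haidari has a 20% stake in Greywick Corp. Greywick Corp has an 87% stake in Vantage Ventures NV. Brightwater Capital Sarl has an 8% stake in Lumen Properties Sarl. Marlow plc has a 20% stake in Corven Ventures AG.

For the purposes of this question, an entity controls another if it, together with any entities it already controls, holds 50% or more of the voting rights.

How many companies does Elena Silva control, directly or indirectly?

3

Elena holds 63% of Greywick, so Elena controls Greywick.
Greywick and Elena together hold 87% + 13% = 100% of Vantage, so Elena controls Vantage.
Greywick holds 63% of Lumen, so Elena controls Lumen.
No other company's threshold is met.
Elena controls 3 companies.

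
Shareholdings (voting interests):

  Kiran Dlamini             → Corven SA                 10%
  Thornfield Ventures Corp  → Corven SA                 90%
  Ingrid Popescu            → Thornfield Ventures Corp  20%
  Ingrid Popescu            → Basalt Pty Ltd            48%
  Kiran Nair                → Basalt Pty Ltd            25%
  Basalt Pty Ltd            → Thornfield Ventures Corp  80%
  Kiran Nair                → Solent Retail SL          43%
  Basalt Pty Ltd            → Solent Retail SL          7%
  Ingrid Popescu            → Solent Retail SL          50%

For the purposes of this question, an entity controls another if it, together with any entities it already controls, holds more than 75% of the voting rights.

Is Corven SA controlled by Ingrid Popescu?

No

Ingrid's largest direct stake is 50% in Solent, which does not meet the threshold, so Ingrid controls no company.
Neither Ingrid nor any entity Ingrid controls holds any voting interest in Corven.
So Ingrid does not control Corven.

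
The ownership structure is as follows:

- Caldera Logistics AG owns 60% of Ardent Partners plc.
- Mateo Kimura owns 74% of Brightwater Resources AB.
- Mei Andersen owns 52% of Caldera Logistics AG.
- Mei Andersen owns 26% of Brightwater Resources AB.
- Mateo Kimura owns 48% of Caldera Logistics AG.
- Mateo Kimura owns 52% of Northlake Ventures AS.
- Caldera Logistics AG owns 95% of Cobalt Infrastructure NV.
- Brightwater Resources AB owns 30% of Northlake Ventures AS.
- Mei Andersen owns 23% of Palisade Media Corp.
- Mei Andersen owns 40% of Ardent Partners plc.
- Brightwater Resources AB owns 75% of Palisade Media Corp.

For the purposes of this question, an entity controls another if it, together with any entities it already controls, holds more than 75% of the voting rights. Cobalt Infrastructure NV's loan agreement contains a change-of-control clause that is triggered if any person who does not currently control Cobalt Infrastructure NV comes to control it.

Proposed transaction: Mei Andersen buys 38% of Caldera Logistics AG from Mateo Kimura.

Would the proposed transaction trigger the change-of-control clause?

Yes

The purchase adds only to Mei's holdings (Mateo's stake shrinks), so Mei is the only person who could newly come to control Cobalt.
Mei's largest direct stake is 52% in Caldera, which does not meet the threshold, so Mei controls no company.
Neither Mei nor any entity Mei controls holds any voting interest in Cobalt.
So before the transaction, Mei does not control Cobalt.
After the purchase, Mei's direct stake in Caldera rises to 52% + 38% = 90%, and Mateo's stake falls to 10%.
Mei holds 90% of Caldera, so Mei controls Caldera.
Caldera holds 95% of Cobalt, so Mei controls Cobalt.
Mei did not control Cobalt before and does after, so the clause is triggered.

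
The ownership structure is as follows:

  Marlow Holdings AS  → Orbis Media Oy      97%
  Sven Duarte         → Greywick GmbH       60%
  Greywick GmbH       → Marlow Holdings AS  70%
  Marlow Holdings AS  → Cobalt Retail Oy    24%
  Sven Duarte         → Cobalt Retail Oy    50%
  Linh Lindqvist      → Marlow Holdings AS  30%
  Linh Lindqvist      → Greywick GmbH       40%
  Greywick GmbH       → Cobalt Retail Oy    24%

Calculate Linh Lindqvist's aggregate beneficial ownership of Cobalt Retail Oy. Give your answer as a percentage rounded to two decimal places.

Linh reaches Cobalt along 3 paths.
Via Marlow: 30% × 24% = 7.2%.
Via Greywick → Marlow: 40% × 70% × 24% = 6.72%.
Via Greywick: 40% × 24% = 9.6%.
Total: 7.2% + 6.72% + 9.6% = 23.52%.

23.52%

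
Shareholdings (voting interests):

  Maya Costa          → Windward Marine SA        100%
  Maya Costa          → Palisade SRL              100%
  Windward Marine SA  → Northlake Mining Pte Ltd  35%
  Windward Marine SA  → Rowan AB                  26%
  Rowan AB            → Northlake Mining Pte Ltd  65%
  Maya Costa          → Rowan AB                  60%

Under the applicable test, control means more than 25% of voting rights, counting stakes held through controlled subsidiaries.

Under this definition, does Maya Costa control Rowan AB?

Yes

Maya holds 100% of Windward, so Maya controls Windward.
Maya and Windward together hold 60% + 26% = 86% of Rowan, so Maya controls Rowan.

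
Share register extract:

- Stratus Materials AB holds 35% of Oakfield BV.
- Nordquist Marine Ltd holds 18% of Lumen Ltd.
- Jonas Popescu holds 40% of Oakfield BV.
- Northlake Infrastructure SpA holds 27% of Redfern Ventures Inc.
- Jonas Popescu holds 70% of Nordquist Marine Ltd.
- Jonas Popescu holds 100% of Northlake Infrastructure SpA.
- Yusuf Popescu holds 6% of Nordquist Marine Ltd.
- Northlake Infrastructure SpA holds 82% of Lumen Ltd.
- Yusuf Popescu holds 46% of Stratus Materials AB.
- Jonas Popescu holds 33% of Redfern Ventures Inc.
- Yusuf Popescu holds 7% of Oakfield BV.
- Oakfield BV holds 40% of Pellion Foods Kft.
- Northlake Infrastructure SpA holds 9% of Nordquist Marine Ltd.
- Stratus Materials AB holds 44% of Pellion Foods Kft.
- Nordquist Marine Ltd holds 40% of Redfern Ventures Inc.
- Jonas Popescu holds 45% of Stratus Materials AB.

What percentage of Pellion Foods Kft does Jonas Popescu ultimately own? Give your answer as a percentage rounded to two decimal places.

42.10%

Jonas reaches Pellion along 3 paths.
Via Stratus: 45% × 44% = 19.8%.
Via Stratus → Oakfield: 45% × 35% × 40% = 6.3%.
Via Oakfield: 40% × 40% = 16%.
Total: 19.8% + 6.3% + 16% = 42.1%.
Rounded: 42.10%.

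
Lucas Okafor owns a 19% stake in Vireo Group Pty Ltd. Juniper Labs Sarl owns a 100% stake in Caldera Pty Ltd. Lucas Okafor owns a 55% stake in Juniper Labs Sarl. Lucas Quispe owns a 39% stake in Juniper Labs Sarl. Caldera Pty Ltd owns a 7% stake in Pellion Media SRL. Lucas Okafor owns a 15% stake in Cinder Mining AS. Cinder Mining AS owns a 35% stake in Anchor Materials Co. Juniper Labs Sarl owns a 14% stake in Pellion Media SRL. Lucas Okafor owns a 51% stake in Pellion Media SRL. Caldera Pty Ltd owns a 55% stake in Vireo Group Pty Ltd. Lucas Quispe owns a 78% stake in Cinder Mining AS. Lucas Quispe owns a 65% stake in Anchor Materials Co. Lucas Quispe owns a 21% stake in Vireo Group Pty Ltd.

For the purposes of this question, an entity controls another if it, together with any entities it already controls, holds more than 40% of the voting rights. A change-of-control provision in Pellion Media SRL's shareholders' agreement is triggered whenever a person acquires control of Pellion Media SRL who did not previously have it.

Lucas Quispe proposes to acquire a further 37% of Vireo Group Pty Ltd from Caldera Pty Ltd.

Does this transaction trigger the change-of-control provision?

The purchase adds only to Lucas Quispe's holdings (Caldera's stake shrinks), so Lucas Quispe is the only person who could newly come to control Pellion.
Lucas Quispe holds 78% of Cinder, so Lucas Quispe controls Cinder.
Cinder and Lucas Quispe together hold 35% + 65% = 100% of Anchor, so Lucas Quispe controls Anchor.
Neither Lucas Quispe nor any entity Lucas Quispe controls holds any voting interest in Pellion.
So before the transaction, Lucas Quispe does not control Pellion.
After the purchase, Lucas Quispe's direct stake in Vireo rises to 21% + 37% = 58%, and Caldera's stake falls to 18%.
Lucas Quispe holds 58% of Vireo, so Lucas Quispe controls Vireo.
After the transaction, neither Lucas Quispe nor any entity Lucas Quispe controls holds a voting interest in Pellion, so Lucas Quispe still does not control it.
No new person acquires control, so the clause is not triggered.

No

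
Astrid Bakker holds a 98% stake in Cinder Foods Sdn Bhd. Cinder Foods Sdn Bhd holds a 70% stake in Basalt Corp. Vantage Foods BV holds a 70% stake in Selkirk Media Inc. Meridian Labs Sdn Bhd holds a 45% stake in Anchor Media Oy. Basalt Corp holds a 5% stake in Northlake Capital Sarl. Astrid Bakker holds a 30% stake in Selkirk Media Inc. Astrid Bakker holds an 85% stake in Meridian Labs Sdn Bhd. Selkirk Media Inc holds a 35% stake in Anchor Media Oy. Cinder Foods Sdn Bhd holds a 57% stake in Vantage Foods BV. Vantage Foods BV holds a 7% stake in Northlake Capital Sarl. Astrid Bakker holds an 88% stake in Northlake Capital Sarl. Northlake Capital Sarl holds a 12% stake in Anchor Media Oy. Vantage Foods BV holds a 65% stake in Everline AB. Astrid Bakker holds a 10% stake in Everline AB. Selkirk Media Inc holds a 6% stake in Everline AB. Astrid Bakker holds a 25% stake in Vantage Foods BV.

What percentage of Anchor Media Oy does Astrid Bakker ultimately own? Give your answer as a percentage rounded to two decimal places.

80.21%

Astrid reaches Anchor along 8 paths.
Via Selkirk: 30% × 35% = 10.5%.
Via Vantage → Selkirk: 25% × 70% × 35% = 6.125%.
Via Cinder → Vantage → Selkirk: 98% × 57% × 70% × 35% = 13.6857%.
Via Meridian: 85% × 45% = 38.25%.
Via Northlake: 88% × 12% = 10.56%.
Via Cinder → Basalt → Northlake: 98% × 70% × 5% × 12% = 0.4116%.
Via Vantage → Northlake: 25% × 7% × 12% = 0.21%.
Via Cinder → Vantage → Northlake: 98% × 57% × 7% × 12% = 0.469224%.
Total: 10.5% + 6.125% + 13.6857% + 38.25% + 10.56% + 0.4116% + 0.21% + 0.469224% = 80.211524%.
Rounded: 80.21%.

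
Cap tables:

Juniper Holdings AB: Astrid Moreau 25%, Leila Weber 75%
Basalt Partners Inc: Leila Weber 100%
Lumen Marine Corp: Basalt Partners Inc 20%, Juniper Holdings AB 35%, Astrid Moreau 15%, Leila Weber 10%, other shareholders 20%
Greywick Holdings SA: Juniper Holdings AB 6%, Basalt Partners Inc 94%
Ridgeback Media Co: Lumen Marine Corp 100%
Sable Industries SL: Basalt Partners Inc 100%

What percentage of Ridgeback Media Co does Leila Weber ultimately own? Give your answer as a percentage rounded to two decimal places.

Leila reaches Ridgeback along 3 paths.
Via Basalt → Lumen: 100% × 20% × 100% = 20%.
Via Juniper → Lumen: 75% × 35% × 100% = 26.25%.
Via Lumen: 10% × 100% = 10%.
Total: 20% + 26.25% + 10% = 56.25%.

56.25%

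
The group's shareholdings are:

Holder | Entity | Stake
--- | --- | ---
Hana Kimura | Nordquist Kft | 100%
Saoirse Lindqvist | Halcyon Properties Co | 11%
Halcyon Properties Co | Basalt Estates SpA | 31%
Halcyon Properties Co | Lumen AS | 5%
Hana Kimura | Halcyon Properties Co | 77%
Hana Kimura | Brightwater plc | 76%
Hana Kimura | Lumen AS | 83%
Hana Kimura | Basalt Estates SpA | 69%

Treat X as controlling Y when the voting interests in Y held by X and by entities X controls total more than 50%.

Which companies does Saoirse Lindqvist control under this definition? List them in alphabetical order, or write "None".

Saoirse's largest direct stake is 11% in Halcyon, which does not meet the threshold.

None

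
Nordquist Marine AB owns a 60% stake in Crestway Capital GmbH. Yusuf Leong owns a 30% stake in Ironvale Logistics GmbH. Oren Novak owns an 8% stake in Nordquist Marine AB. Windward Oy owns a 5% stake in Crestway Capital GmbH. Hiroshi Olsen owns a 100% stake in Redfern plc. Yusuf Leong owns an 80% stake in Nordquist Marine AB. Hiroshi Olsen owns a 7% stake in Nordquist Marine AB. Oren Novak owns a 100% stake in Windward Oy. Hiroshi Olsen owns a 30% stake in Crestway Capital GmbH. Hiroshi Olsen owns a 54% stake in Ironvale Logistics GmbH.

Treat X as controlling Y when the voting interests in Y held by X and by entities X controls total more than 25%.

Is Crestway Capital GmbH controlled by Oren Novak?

Oren holds 100% of Windward, so Oren controls Windward.
In Crestway, Oren's side holds only 5%, not > 25%.
So Oren does not control Crestway.

No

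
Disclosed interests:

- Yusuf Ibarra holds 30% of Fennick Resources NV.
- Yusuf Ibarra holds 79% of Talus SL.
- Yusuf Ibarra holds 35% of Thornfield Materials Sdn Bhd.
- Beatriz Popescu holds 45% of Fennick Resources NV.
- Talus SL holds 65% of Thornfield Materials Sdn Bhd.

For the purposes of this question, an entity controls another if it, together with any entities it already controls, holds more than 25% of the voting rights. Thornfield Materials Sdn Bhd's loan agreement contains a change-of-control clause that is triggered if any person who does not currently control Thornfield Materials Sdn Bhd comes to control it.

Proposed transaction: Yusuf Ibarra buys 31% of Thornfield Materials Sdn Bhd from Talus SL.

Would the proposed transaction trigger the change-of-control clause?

The purchase adds only to Yusuf's holdings (Talus's stake shrinks), so Yusuf is the only person who could newly come to control Thornfield.
Yusuf holds 79% of Talus, so Yusuf controls Talus.
Yusuf and Talus together hold 35% + 65% = 100% of Thornfield, so Yusuf controls Thornfield.
So Yusuf already controls Thornfield before the transaction.
After the purchase, Yusuf's direct stake in Thornfield rises to 35% + 31% = 66%, and Talus's stake falls to 34%.
Yusuf controlled Thornfield already, so this is not a new person acquiring control; every other person's position is unchanged or reduced.
No new person acquires control, so the clause is not triggered.

No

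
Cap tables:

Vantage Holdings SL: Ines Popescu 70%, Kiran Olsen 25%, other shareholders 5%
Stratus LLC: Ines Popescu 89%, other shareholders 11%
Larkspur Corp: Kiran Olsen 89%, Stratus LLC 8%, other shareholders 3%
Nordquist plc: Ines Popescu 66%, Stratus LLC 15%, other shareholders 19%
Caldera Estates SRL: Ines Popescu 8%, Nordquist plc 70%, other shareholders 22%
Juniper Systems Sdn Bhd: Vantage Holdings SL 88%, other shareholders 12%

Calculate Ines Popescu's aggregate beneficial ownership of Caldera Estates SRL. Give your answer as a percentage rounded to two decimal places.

Ines reaches Caldera along 3 paths.
Direct stake: 8% = 8%.
Via Nordquist: 66% × 70% = 46.2%.
Via Stratus → Nordquist: 89% × 15% × 70% = 9.345%.
Total: 8% + 46.2% + 9.345% = 63.545%.
Rounded: 63.55%.

63.55%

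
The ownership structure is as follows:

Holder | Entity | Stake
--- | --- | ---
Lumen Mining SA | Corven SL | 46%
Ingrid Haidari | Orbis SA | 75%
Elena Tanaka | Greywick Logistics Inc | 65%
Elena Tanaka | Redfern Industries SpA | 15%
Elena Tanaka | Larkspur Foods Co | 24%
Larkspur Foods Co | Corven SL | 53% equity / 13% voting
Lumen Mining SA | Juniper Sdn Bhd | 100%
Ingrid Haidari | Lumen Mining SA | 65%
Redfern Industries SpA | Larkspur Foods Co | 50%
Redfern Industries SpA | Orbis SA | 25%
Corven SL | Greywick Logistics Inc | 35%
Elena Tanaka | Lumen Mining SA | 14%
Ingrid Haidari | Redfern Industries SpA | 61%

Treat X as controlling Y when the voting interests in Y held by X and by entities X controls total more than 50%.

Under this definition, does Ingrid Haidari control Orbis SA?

Ingrid holds 61% of Redfern, so Ingrid controls Redfern.
Ingrid and Redfern together hold 75% + 25% = 100% of Orbis, so Ingrid controls Orbis.

Yes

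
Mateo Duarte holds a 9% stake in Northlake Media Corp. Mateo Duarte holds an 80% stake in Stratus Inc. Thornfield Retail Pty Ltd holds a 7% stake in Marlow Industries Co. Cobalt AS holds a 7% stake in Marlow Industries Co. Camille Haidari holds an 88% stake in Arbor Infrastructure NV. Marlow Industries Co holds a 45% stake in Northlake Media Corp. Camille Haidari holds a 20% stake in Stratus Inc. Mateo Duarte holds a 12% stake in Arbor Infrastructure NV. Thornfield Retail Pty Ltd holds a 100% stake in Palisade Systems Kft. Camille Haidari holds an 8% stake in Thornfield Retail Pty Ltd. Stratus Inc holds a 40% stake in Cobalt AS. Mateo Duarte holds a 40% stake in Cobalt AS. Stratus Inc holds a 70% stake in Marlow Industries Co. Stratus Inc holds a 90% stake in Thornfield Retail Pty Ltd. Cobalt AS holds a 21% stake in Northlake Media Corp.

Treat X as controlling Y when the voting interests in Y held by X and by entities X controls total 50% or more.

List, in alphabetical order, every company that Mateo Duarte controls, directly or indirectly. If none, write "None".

Mateo holds 80% of Stratus, so Mateo controls Stratus.
Stratus holds 90% of Thornfield, so Mateo controls Thornfield.
Mateo and Stratus together hold 40% + 40% = 80% of Cobalt, so Mateo controls Cobalt.
Stratus and Thornfield and Cobalt together hold 70% + 7% + 7% = 84% of Marlow, so Mateo controls Marlow.
Marlow and Cobalt and Mateo together hold 45% + 21% + 9% = 75% of Northlake, so Mateo controls Northlake.
Thornfield holds 100% of Palisade, so Mateo controls Palisade.
No other company's threshold is met.

Cobalt AS, Marlow Industries Co, Northlake Media Corp, Palisade Systems Kft, Stratus Inc, Thornfield Retail Pty Ltd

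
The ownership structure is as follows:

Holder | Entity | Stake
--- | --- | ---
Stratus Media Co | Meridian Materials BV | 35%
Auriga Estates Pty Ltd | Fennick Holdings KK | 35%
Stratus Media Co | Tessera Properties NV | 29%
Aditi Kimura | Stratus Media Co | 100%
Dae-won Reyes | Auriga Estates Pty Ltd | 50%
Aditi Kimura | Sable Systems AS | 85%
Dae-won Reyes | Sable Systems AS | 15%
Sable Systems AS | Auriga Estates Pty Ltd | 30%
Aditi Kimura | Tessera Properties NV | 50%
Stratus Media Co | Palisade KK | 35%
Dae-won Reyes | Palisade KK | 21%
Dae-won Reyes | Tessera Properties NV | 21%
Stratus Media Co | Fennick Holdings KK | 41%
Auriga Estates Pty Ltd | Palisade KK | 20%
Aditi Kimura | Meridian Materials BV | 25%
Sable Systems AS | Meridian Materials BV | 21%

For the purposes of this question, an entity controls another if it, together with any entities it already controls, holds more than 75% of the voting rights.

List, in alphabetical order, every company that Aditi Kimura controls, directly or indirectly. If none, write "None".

Aditi holds 85% of Sable, so Aditi controls Sable.
Aditi holds 100% of Stratus, so Aditi controls Stratus.
Sable and Stratus and Aditi together hold 21% + 35% + 25% = 81% of Meridian, so Aditi controls Meridian.
Stratus and Aditi together hold 29% + 50% = 79% of Tessera, so Aditi controls Tessera.
No other company's threshold is met.

Meridian Materials BV, Sable Systems AS, Stratus Media Co, Tessera Properties NV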